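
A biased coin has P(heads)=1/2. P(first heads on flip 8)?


Geometric: P(X=8) = (1-p)^(k-1)×p = (1/2)^7×1/2 = 1/256

P(X=8) = 1/256 ≈ 0.39%


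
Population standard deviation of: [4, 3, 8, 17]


Mean = 32/4 = 8
  (4-8)²=16
  (3-8)²=25
  (8-8)²=0
  (17-8)²=81
Σ(x-μ)² = 122
σ² = 122/4 = 61/2

σ = √(61/2) ≈ 5.5227


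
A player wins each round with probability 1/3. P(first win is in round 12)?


Geometric: P(X=12) = (1-p)^(k-1)×p = (2/3)^11×1/3 = 2048/531441

P(X=12) = 2048/531441 ≈ 0.39%


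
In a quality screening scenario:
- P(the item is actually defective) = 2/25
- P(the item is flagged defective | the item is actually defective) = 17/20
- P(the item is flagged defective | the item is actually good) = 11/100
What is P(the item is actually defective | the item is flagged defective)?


Using Bayes' theorem:
P(A|B) = P(B|A)·P(A) / P(B)

P(the item is flagged defective) = 17/20 × 2/25 + 11/100 × 23/25
= 17/250 + 253/2500 = 423/2500

P(the item is actually defective|the item is flagged defective) = (17/250) / (423/2500) = 170/423

P(the item is actually defective|the item is flagged defective) = 170/423 ≈ 40.19%


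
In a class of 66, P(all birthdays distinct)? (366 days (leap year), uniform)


P(all different) = Π(366-i)/366 for i=0..65
= (366/366)×(365/366)×...×(301/366)
= 0.001939

P ≈ 0.0019 ≈ 0.19%


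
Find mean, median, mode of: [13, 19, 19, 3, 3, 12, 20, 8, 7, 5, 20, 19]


Sorted: [3, 3, 5, 7, 8, 12, 13, 19, 19, 19, 20, 20]
Mean = 148/12 = 37/3
Median = 25/2
Freq: {13: 1, 19: 3, 3: 2, 12: 1, 20: 2, 8: 1, 7: 1, 5: 1}
Mode: [19]

Mean=37/3, Median=25/2, Mode=19


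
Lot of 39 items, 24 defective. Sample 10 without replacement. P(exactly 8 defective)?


Hypergeometric: C(24,8)×C(15,2)/C(39,10)
= 735471×105/635745396 = 7245/59644

P(X=8) = 7245/59644 ≈ 12.15%


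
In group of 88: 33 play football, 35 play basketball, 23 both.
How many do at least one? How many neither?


|A∪B| = 33+35-23 = 45
Neither = 88-45 = 43

At least one: 45; Neither: 43


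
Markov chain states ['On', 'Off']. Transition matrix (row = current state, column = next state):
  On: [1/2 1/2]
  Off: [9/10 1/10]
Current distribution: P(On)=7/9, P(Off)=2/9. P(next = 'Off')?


P(next=Off) = Σᵢ P(now=i)×P(i→Off)
= 7/9×1/2 + 2/9×1/10
= 7/18 + 1/45 = 37/90

P = 37/90 ≈ 0.4111


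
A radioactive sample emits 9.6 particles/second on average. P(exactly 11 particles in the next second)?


Poisson(λ=9.6): P(X=11) = e^(-λ)×λ^k/k!
= e^(-9.6) × 9.6^11 / 11!
≈ 6.772873649e-05 × 63823933055.2 / 39916800 ≈ 0.108293

P(X=11) ≈ 0.108293 ≈ 10.83%


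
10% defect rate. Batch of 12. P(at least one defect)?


P(all good) = (9/10)^12 = 282429536481/1000000000000
P(≥1 defect) = 717570463519/1000000000000

P = 717570463519/1000000000000 ≈ 71.76%


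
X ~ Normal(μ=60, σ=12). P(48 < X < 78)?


z₁=(48-60)/12=-1.0, z₂=(78-60)/12=1.5
P = Φ(1.5) - Φ(-1.0) = 0.933193 - 0.158655 = 0.774538 ≈ 0.7745

P(48 < X < 78) ≈ 0.7745


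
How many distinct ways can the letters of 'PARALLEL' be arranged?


Letters: 8, freq: {'P': 1, 'A': 2, 'R': 1, 'L': 3, 'E': 1}
8!/(1!×2!×1!×3!×1!) = 40320/12 = 3360

3360


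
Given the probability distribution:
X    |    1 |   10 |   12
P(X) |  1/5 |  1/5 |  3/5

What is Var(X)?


E[X] = 47/5
E[X²] = 533/5
Var(X) = E[X²] - (E[X])² = 533/5 - 2209/25 = 456/25

Var(X) = 456/25 ≈ 18.2400


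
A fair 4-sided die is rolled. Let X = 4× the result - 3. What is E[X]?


E[die] = (1+4)/2 = 5/2
E[X] = 4×5/2 - 3 = 7

E[X] = 7


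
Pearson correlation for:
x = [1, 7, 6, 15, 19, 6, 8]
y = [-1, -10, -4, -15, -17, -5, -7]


n=7, Σx=62, Σy=-59, Σxy=-729, Σx²=772, Σy²=705
r = (7×(-729) - 62×(-59))/√((7×772 - 62²)(7×705 - (-59)²))
= -1445/√(1560×1454) = -1445/√2268240 ≈ -1445/1506.0677 ≈ -0.9595

r ≈ -0.9595


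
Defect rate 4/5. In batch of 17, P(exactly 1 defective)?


Binomial: P(X=1) = C(17,1)×p^1×(1-p)^16
= 17 × 4/5 × 1/152587890625 = 68/762939453125

P(X=1) = 68/762939453125 ≈ 0.00%


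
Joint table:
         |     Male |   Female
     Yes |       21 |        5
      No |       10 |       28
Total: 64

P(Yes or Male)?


P(Yes∨Male) = P(Yes) + P(Male) - P(Yes∧Male)
= (26 + 31 - 21)/64 = 36/64 = 9/16

P = 9/16 ≈ 56.25%


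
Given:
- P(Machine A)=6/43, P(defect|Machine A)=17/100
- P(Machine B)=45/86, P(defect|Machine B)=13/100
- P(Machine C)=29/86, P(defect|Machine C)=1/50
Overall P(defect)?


P(B) = Σ P(B|Aᵢ)×P(Aᵢ)
  17/100×6/43 = 51/2150
  13/100×45/86 = 117/1720
  1/50×29/86 = 29/4300
Sum = 847/8600

P(defect) = 847/8600 ≈ 9.85%


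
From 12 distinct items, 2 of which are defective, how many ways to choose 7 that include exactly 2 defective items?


Choose 2 of the 2 defective items and 5 of the other 10 items:
C(2,2)×C(10,5) = 1×252 = 252

252


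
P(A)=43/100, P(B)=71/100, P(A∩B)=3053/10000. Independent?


P(A)×P(B) = 3053/10000
P(A∩B) = 3053/10000
Equal ✓ → Independent

Yes, independent


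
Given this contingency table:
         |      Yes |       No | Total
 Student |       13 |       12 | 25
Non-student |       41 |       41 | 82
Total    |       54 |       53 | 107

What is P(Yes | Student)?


P(Yes | Student) = 13/(13+12) = 13/25

P(Yes|Student) = 13/25 ≈ 52.00%


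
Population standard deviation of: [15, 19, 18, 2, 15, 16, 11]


Mean = 96/7
  (15-96/7)²=81/49
  (19-96/7)²=1369/49
  (18-96/7)²=900/49
  (2-96/7)²=6724/49
  (15-96/7)²=81/49
  (16-96/7)²=256/49
  (11-96/7)²=361/49
Σ(x-μ)² = 1396/7
σ² = (1396/7)/7 = 1396/49

σ = √(1396/49) ≈ 5.3376


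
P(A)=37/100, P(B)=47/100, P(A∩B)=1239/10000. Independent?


P(A)×P(B) = 1739/10000
P(A∩B) = 1239/10000
Not equal → NOT independent

No, not independent


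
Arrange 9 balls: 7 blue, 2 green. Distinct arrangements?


9!/(7!×2!) = 36

36


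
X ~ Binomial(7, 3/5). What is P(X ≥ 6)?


P(X ≥ 6) = Σ P(X=i) for i=6..7
P(X=6) = 10206/78125
P(X=7) = 2187/78125
Sum = 12393/78125

P(X ≥ 6) = 12393/78125 ≈ 15.86%


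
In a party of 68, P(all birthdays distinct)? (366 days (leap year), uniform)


P(all different) = Π(366-i)/366 for i=0..67
= (366/366)×(365/366)×...×(299/366)
= 0.001299

P ≈ 0.0013 ≈ 0.13%


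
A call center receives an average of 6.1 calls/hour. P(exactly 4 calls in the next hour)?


Poisson(λ=6.1): P(X=4) = e^(-λ)×λ^k/k!
= e^(-6.1) × 6.1^4 / 4!
≈ 0.002242867719 × 1384.5841 / 24 ≈ 0.129393

P(X=4) ≈ 0.129393 ≈ 12.94%


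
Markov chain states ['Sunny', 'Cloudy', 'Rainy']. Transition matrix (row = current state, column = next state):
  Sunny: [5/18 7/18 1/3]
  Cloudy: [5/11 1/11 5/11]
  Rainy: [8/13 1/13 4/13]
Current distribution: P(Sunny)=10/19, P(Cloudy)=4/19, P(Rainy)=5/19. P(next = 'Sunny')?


P(next=Sunny) = Σᵢ P(now=i)×P(i→Sunny)
= 10/19×5/18 + 4/19×5/11 + 5/19×8/13
= 25/171 + 20/209 + 40/247 = 9875/24453

P = 9875/24453 ≈ 0.4038


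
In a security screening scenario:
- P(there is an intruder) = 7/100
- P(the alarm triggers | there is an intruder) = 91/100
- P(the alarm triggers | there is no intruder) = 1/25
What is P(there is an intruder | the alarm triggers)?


Using Bayes' theorem:
P(A|B) = P(B|A)·P(A) / P(B)

P(the alarm triggers) = 91/100 × 7/100 + 1/25 × 93/100
= 637/10000 + 93/2500 = 1009/10000

P(there is an intruder|the alarm triggers) = (637/10000) / (1009/10000) = 637/1009

P(there is an intruder|the alarm triggers) = 637/1009 ≈ 63.13%


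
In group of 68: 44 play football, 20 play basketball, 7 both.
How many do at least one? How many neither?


|A∪B| = 44+20-7 = 57
Neither = 68-57 = 11

At least one: 57; Neither: 11


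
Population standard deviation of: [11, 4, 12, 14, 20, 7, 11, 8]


Mean = 87/8
  (11-87/8)²=1/64
  (4-87/8)²=3025/64
  (12-87/8)²=81/64
  (14-87/8)²=625/64
  (20-87/8)²=5329/64
  (7-87/8)²=961/64
  (11-87/8)²=1/64
  (8-87/8)²=529/64
Σ(x-μ)² = 1319/8
σ² = (1319/8)/8 = 1319/64

σ = √(1319/64) ≈ 4.5398


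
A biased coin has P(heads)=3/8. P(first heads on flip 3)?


Geometric: P(X=3) = (1-p)^(k-1)×p = (5/8)^2×3/8 = 75/512

P(X=3) = 75/512 ≈ 14.65%


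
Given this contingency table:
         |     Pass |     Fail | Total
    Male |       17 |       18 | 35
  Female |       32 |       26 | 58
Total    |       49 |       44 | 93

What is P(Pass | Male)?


P(Pass | Male) = 17/(17+18) = 17/35

P(Pass|Male) = 17/35 ≈ 48.57%


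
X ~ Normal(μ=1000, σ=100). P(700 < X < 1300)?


z₁=(700-1000)/100=-3.0, z₂=(1300-1000)/100=3.0
P = Φ(3.0) - Φ(-3.0) = 0.998650 - 0.001350 = 0.997300 ≈ 0.9973

P(700 < X < 1300) ≈ 0.9973


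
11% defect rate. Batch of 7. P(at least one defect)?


P(all good) = (89/100)^7 = 44231334895529/100000000000000
P(≥1 defect) = 55768665104471/100000000000000

P = 55768665104471/100000000000000 ≈ 55.77%


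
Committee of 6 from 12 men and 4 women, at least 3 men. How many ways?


Count by #men:
  3M,3W: C(12,3)×C(4,3)=880
  4M,2W: C(12,4)×C(4,2)=2970
  5M,1W: C(12,5)×C(4,1)=3168
  6M,0W: C(12,6)×C(4,0)=924
Total = 7942

7942


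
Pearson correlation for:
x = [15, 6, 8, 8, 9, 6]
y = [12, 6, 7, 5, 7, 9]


n=6, Σx=52, Σy=46, Σxy=429, Σx²=506, Σy²=384
r = (6×429 - 52×46)/√((6×506 - 52²)(6×384 - 46²))
= 182/√(332×188) = 182/√62416 ≈ 182/249.8319 ≈ 0.7285

r ≈ 0.7285


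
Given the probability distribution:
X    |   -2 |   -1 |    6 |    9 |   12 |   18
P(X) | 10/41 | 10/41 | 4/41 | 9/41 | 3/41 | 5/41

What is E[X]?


E[X] = Σ x·P(X=x)
= (-2)×(10/41) + (-1)×(10/41) + (6)×(4/41) + (9)×(9/41) + (12)×(3/41) + (18)×(5/41)
= 201/41

E[X] = 201/41


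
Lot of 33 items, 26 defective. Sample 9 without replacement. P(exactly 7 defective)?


Hypergeometric: C(26,7)×C(7,2)/C(33,9)
= 657800×21/38567100 = 322/899

P(X=7) = 322/899 ≈ 35.82%


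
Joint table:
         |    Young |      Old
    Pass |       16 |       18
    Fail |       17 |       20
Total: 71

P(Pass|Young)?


P(Pass|Young) = 16/(16+17) = 16/33

P = 16/33 ≈ 48.48%


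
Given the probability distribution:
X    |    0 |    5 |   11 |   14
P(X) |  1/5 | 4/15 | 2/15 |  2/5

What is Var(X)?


E[X] = 42/5
E[X²] = 506/5
Var(X) = E[X²] - (E[X])² = 506/5 - 1764/25 = 766/25

Var(X) = 766/25 ≈ 30.6400


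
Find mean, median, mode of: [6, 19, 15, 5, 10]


Sorted: [5, 6, 10, 15, 19]
Mean = 55/5 = 11
Median = 10
Freq: {6: 1, 19: 1, 15: 1, 5: 1, 10: 1}
Mode: No mode

Mean=11, Median=10, Mode=No mode


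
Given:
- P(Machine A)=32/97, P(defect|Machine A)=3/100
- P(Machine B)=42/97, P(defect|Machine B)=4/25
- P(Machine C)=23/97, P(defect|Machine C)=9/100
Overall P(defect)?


P(B) = Σ P(B|Aᵢ)×P(Aᵢ)
  3/100×32/97 = 24/2425
  4/25×42/97 = 168/2425
  9/100×23/97 = 207/9700
Sum = 39/388

P(defect) = 39/388 ≈ 10.05%


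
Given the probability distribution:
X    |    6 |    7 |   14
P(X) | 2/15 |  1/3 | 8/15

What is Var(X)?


E[X] = 53/5
E[X²] = 377/3
Var(X) = E[X²] - (E[X])² = 377/3 - 2809/25 = 998/75

Var(X) = 998/75 ≈ 13.3067


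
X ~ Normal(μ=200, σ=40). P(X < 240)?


z = (240-200)/40 = 1.0
P(Z < 1.0) = 0.8413

P(X < 240) ≈ 0.8413


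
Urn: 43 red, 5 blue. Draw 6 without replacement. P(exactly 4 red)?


Hypergeometric: C(43,4)×C(5,2)/C(48,6)
= 123410×10/12271512 = 7175/71346

P(X=4) = 7175/71346 ≈ 10.06%


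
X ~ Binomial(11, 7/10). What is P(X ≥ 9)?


P(X ≥ 9) = Σ P(X=i) for i=9..11
P(X=9) = 3995007093/20000000000
P(X=10) = 9321683217/100000000000
P(X=11) = 1977326743/100000000000
Sum = 1250961817/4000000000

P(X ≥ 9) = 1250961817/4000000000 ≈ 31.27%


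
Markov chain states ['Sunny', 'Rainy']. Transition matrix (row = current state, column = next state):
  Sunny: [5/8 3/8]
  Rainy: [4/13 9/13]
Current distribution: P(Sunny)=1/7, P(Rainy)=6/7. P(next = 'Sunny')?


P(next=Sunny) = Σᵢ P(now=i)×P(i→Sunny)
= 1/7×5/8 + 6/7×4/13
= 5/56 + 24/91 = 257/728

P = 257/728 ≈ 0.3530


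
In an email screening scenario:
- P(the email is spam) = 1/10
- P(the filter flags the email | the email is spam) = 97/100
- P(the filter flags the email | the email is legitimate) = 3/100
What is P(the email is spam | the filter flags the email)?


Using Bayes' theorem:
P(A|B) = P(B|A)·P(A) / P(B)

P(the filter flags the email) = 97/100 × 1/10 + 3/100 × 9/10
= 97/1000 + 27/1000 = 31/250

P(the email is spam|the filter flags the email) = (97/1000) / (31/250) = 97/124

P(the email is spam|the filter flags the email) = 97/124 ≈ 78.23%


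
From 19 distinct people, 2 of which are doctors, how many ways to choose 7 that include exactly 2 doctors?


Choose 2 of the 2 doctors and 5 of the other 17 people:
C(2,2)×C(17,5) = 1×6188 = 6188

6188


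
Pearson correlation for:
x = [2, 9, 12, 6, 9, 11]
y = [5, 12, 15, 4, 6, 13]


n=6, Σx=49, Σy=55, Σxy=519, Σx²=467, Σy²=615
r = (6×519 - 49×55)/√((6×467 - 49²)(6×615 - 55²))
= 419/√(401×665) = 419/√266665 ≈ 419/516.3962 ≈ 0.8114

r ≈ 0.8114


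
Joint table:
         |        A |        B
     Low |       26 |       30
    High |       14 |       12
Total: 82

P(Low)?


P(Low) = (26+30)/82 = 56/82 = 28/41

P(Low) = 28/41 ≈ 68.29%


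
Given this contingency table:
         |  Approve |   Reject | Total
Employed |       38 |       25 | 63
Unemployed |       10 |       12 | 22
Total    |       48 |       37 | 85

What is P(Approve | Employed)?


P(Approve | Employed) = 38/(38+25) = 38/63

P(Approve|Employed) = 38/63 ≈ 60.32%


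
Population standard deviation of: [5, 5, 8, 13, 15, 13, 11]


Mean = 70/7 = 10
  (5-10)²=25
  (5-10)²=25
  (8-10)²=4
  (13-10)²=9
  (15-10)²=25
  (13-10)²=9
  (11-10)²=1
Σ(x-μ)² = 98
σ² = 98/7 = 14

σ = √(14) ≈ 3.7417


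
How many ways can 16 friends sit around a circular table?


Circular arrangements of 16 distinct objects: fix one position to break rotational symmetry.
(n-1)! = 15! = 1307674368000

1307674368000


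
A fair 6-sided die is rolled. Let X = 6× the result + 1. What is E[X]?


E[die] = (1+6)/2 = 7/2
E[X] = 6×7/2 + 1 = 22

E[X] = 22


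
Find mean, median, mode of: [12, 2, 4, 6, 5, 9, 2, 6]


Sorted: [2, 2, 4, 5, 6, 6, 9, 12]
Mean = 46/8 = 23/4
Median = 11/2
Freq: {12: 1, 2: 2, 4: 1, 6: 2, 5: 1, 9: 1}
Mode: [2, 6]

Mean=23/4, Median=11/2, Mode=[2, 6]


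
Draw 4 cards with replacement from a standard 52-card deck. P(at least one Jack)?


P(not a Jack) = 48/52 = 12/13
P(none in 4 draws) = (12/13)^4 = 20736/28561
P(≥1 Jack) = 1 - 20736/28561 = 7825/28561

P = 7825/28561 ≈ 27.40%


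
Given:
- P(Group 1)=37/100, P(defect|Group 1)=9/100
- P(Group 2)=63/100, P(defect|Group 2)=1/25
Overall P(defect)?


P(B) = Σ P(B|Aᵢ)×P(Aᵢ)
  9/100×37/100 = 333/10000
  1/25×63/100 = 63/2500
Sum = 117/2000

P(defect) = 117/2000 ≈ 5.85%


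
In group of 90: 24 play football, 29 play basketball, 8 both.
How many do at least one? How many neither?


|A∪B| = 24+29-8 = 45
Neither = 90-45 = 45

At least one: 45; Neither: 45


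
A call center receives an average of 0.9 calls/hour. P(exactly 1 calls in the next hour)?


Poisson(λ=0.9): P(X=1) = e^(-λ)×λ^k/k!
= e^(-0.9) × 0.9^1 / 1!
≈ 0.4065696597 × 0.9 / 1 ≈ 0.365913

P(X=1) ≈ 0.365913 ≈ 36.59%


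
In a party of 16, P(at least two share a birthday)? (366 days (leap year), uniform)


P(all different) = Π(366-i)/366 for i=0..15
= 0.717059
P(match) = 1 - 0.717059 = 0.282941

P ≈ 0.2829 ≈ 28.29%


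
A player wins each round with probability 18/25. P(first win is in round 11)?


Geometric: P(X=11) = (1-p)^(k-1)×p = (7/25)^10×18/25 = 5084554482/2384185791015625

P(X=11) = 5084554482/2384185791015625 ≈ 0.00%


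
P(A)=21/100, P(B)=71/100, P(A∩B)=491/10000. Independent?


P(A)×P(B) = 1491/10000
P(A∩B) = 491/10000
Not equal → NOT independent

No, not independent


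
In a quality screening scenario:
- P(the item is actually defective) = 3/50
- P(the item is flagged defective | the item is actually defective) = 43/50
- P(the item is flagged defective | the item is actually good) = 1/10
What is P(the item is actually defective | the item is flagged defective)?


Using Bayes' theorem:
P(A|B) = P(B|A)·P(A) / P(B)

P(the item is flagged defective) = 43/50 × 3/50 + 1/10 × 47/50
= 129/2500 + 47/500 = 91/625

P(the item is actually defective|the item is flagged defective) = (129/2500) / (91/625) = 129/364

P(the item is actually defective|the item is flagged defective) = 129/364 ≈ 35.44%


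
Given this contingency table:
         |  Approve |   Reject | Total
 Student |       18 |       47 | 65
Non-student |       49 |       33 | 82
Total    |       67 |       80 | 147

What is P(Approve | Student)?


P(Approve | Student) = 18/(18+47) = 18/65

P(Approve|Student) = 18/65 ≈ 27.69%


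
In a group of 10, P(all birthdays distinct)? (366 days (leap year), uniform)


P(all different) = Π(366-i)/366 for i=0..9
= (366/366)×(365/366)×...×(357/366)
= 0.883355

P ≈ 0.8834 ≈ 88.34%


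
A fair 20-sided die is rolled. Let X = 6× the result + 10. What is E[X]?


E[die] = (1+20)/2 = 21/2
E[X] = 6×21/2 + 10 = 73

E[X] = 73


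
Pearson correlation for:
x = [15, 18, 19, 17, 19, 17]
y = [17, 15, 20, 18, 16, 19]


n=6, Σx=105, Σy=105, Σxy=1838, Σx²=1849, Σy²=1855
r = (6×1838 - 105×105)/√((6×1849 - 105²)(6×1855 - 105²))
= 3/√(69×105) = 3/√7245 ≈ 3/85.1176 ≈ 0.0352

r ≈ 0.0352


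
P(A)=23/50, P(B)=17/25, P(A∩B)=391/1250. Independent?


P(A)×P(B) = 391/1250
P(A∩B) = 391/1250
Equal ✓ → Independent

Yes, independent


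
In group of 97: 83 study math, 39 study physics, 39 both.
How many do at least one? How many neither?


|A∪B| = 83+39-39 = 83
Neither = 97-83 = 14

At least one: 83; Neither: 14


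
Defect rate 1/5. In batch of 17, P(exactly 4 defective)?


Binomial: P(X=4) = C(17,4)×p^4×(1-p)^13
= 2380 × 1/625 × 67108864/1220703125 = 31943819264/152587890625

P(X=4) = 31943819264/152587890625 ≈ 20.93%


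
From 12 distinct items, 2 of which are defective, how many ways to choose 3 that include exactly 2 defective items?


Choose 2 of the 2 defective items and 1 of the other 10 items:
C(2,2)×C(10,1) = 1×10 = 10

10


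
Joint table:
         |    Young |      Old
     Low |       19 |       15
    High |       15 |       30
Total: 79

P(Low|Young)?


P(Low|Young) = 19/(19+15) = 19/34

P = 19/34 ≈ 55.88%


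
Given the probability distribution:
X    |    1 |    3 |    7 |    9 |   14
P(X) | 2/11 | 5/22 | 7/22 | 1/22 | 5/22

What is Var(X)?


E[X] = 147/22
E[X²] = 1453/22
Var(X) = E[X²] - (E[X])² = 1453/22 - 21609/484 = 10357/484

Var(X) = 10357/484 ≈ 21.3988


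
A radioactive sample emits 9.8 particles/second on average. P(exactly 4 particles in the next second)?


Poisson(λ=9.8): P(X=4) = e^(-λ)×λ^k/k!
= e^(-9.8) × 9.8^4 / 4!
≈ 5.545159943e-05 × 9223.6816 / 24 ≈ 0.021311

P(X=4) ≈ 0.021311 ≈ 2.13%


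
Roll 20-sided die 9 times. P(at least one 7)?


P(no 7)^9 = (19/20)^9 = 322687697779/512000000000
P(≥1) = 1 - 322687697779/512000000000 = 189312302221/512000000000

P = 189312302221/512000000000 ≈ 36.98%


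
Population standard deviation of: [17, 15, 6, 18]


Mean = 56/4 = 14
  (17-14)²=9
  (15-14)²=1
  (6-14)²=64
  (18-14)²=16
Σ(x-μ)² = 90
σ² = 90/4 = 45/2

σ = √(45/2) ≈ 4.7434


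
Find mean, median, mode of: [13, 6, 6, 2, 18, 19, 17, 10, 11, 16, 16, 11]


Sorted: [2, 6, 6, 10, 11, 11, 13, 16, 16, 17, 18, 19]
Mean = 145/12
Median = 12
Freq: {13: 1, 6: 2, 2: 1, 18: 1, 19: 1, 17: 1, 10: 1, 11: 2, 16: 2}
Mode: [6, 11, 16]

Mean=145/12, Median=12, Mode=[6, 11, 16]


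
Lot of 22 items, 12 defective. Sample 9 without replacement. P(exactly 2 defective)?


Hypergeometric: C(12,2)×C(10,7)/C(22,9)
= 66×120/497420 = 36/2261

P(X=2) = 36/2261 ≈ 1.59%


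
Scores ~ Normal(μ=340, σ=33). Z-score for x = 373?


z = (x - μ)/σ = (373 - 340)/33 = 1.0

z = 1.0


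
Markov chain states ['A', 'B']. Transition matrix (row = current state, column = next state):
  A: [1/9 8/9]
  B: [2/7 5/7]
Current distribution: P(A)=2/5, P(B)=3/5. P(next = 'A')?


P(next=A) = Σᵢ P(now=i)×P(i→A)
= 2/5×1/9 + 3/5×2/7
= 2/45 + 6/35 = 68/315

P = 68/315 ≈ 0.2159


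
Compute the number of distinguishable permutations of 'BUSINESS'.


Letters: 8, freq: {'B': 1, 'U': 1, 'S': 3, 'I': 1, 'N': 1, 'E': 1}
8!/(1!×1!×3!×1!×1!×1!) = 40320/6 = 6720

6720


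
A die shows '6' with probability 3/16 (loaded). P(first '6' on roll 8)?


Geometric: P(X=8) = (1-p)^(k-1)×p = (13/16)^7×3/16 = 188245551/4294967296

P(X=8) = 188245551/4294967296 ≈ 4.38%


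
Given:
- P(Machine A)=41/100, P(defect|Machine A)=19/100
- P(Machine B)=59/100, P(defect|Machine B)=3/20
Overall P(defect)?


P(B) = Σ P(B|Aᵢ)×P(Aᵢ)
  19/100×41/100 = 779/10000
  3/20×59/100 = 177/2000
Sum = 104/625

P(defect) = 104/625 ≈ 16.64%


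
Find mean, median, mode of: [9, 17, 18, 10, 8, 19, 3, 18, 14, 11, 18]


Sorted: [3, 8, 9, 10, 11, 14, 17, 18, 18, 18, 19]
Mean = 145/11
Median = 14
Freq: {9: 1, 17: 1, 18: 3, 10: 1, 8: 1, 19: 1, 3: 1, 14: 1, 11: 1}
Mode: [18]

Mean=145/11, Median=14, Mode=18


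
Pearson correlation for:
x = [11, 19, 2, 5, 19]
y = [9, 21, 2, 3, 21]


n=5, Σx=56, Σy=56, Σxy=916, Σx²=872, Σy²=976
r = (5×916 - 56×56)/√((5×872 - 56²)(5×976 - 56²))
= 1444/√(1224×1744) = 1444/√2134656 ≈ 1444/1461.0462 ≈ 0.9883

r ≈ 0.9883


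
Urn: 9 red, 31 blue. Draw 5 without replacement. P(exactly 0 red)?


Hypergeometric: C(9,0)×C(31,5)/C(40,5)
= 1×169911/658008 = 18879/73112

P(X=0) = 18879/73112 ≈ 25.82%


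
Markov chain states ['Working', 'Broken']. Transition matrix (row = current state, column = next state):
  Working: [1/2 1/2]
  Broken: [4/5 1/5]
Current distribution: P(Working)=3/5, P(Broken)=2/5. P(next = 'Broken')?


P(next=Broken) = Σᵢ P(now=i)×P(i→Broken)
= 3/5×1/2 + 2/5×1/5
= 3/10 + 2/25 = 19/50

P = 19/50 ≈ 0.3800


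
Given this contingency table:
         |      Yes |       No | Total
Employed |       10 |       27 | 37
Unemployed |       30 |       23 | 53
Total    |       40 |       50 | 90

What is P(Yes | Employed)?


P(Yes | Employed) = 10/(10+27) = 10/37

P(Yes|Employed) = 10/37 ≈ 27.03%


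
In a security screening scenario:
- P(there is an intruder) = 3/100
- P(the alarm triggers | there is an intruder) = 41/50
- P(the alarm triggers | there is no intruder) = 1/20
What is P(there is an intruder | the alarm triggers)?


Using Bayes' theorem:
P(A|B) = P(B|A)·P(A) / P(B)

P(the alarm triggers) = 41/50 × 3/100 + 1/20 × 97/100
= 123/5000 + 97/2000 = 731/10000

P(there is an intruder|the alarm triggers) = (123/5000) / (731/10000) = 246/731

P(there is an intruder|the alarm triggers) = 246/731 ≈ 33.65%


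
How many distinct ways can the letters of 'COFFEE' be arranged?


Letters: 6, freq: {'C': 1, 'O': 1, 'F': 2, 'E': 2}
6!/(1!×1!×2!×2!) = 720/4 = 180

180


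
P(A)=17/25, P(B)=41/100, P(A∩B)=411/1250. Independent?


P(A)×P(B) = 697/2500
P(A∩B) = 411/1250
Not equal → NOT independent

No, not independent


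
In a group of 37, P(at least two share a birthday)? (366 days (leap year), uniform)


P(all different) = Π(366-i)/366 for i=0..36
= 0.152077
P(match) = 1 - 0.152077 = 0.847923

P ≈ 0.8479 ≈ 84.79%


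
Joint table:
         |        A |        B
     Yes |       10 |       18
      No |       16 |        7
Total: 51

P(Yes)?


P(Yes) = (10+18)/51 = 28/51

P(Yes) = 28/51 ≈ 54.90%


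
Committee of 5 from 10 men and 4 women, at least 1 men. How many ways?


Count by #men:
  1M,4W: C(10,1)×C(4,4)=10
  2M,3W: C(10,2)×C(4,3)=180
  3M,2W: C(10,3)×C(4,2)=720
  4M,1W: C(10,4)×C(4,1)=840
  5M,0W: C(10,5)×C(4,0)=252
Total = 2002

2002


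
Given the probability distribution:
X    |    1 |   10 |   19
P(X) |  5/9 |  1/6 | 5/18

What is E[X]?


E[X] = Σ x·P(X=x)
= (1)×(5/9) + (10)×(1/6) + (19)×(5/18)
= 15/2

E[X] = 15/2


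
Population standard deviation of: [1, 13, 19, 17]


Mean = 50/4 = 25/2
  (1-25/2)²=529/4
  (13-25/2)²=1/4
  (19-25/2)²=169/4
  (17-25/2)²=81/4
Σ(x-μ)² = 195
σ² = 195/4

σ = √(195/4) ≈ 6.9821


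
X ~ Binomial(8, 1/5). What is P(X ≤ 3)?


P(X ≤ 3) = Σ P(X=i) for i=0..3
P(X=0) = 65536/390625
P(X=1) = 131072/390625
P(X=2) = 114688/390625
P(X=3) = 57344/390625
Sum = 73728/78125

P(X ≤ 3) = 73728/78125 ≈ 94.37%


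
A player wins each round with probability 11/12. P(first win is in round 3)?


Geometric: P(X=3) = (1-p)^(k-1)×p = (1/12)^2×11/12 = 11/1728

P(X=3) = 11/1728 ≈ 0.64%


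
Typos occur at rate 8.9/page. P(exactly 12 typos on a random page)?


Poisson(λ=8.9): P(X=12) = e^(-λ)×λ^k/k!
= e^(-8.9) × 8.9^12 / 12!
≈ 0.0001363889265 × 246990403565 / 479001600 ≈ 0.070327

P(X=12) ≈ 0.070327 ≈ 7.03%


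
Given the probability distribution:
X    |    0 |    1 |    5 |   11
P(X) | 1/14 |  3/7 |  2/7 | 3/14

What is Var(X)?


E[X] = 59/14
E[X²] = 67/2
Var(X) = E[X²] - (E[X])² = 67/2 - 3481/196 = 3085/196

Var(X) = 3085/196 ≈ 15.7398


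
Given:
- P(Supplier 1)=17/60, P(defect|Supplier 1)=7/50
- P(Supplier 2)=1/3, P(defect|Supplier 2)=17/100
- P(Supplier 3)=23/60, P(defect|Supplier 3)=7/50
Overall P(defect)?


P(B) = Σ P(B|Aᵢ)×P(Aᵢ)
  7/50×17/60 = 119/3000
  17/100×1/3 = 17/300
  7/50×23/60 = 161/3000
Sum = 3/20

P(defect) = 3/20 ≈ 15.00%


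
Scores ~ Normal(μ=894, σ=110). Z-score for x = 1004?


z = (x - μ)/σ = (1004 - 894)/110 = 1.0

z = 1.0


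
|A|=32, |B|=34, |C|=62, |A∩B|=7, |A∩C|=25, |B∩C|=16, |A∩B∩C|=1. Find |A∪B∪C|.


|A∪B∪C| = 32+34+62-7-25-16+1 = 81

|A∪B∪C| = 81


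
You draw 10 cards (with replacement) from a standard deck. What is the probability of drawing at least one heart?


P(not a heart) = 39/52 = 3/4
P(none in 10 draws) = (3/4)^10 = 59049/1048576
P(≥1 heart) = 1 - 59049/1048576 = 989527/1048576

P = 989527/1048576 ≈ 94.37%


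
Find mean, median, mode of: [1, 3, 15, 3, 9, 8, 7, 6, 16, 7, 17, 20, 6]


Sorted: [1, 3, 3, 6, 6, 7, 7, 8, 9, 15, 16, 17, 20]
Mean = 118/13
Median = 7
Freq: {1: 1, 3: 2, 15: 1, 9: 1, 8: 1, 7: 2, 6: 2, 16: 1, 17: 1, 20: 1}
Mode: [3, 6, 7]

Mean=118/13, Median=7, Mode=[3, 6, 7]


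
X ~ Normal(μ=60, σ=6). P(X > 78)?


z = (78-60)/6 = 3.0
P(X > 78) = 1 - P(Z ≤ 3.0) = 1 - 0.9987 = 0.0013

P(X > 78) ≈ 0.0013


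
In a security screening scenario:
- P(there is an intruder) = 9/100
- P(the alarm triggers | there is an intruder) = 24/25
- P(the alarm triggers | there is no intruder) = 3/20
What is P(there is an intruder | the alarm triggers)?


Using Bayes' theorem:
P(A|B) = P(B|A)·P(A) / P(B)

P(the alarm triggers) = 24/25 × 9/100 + 3/20 × 91/100
= 54/625 + 273/2000 = 2229/10000

P(there is an intruder|the alarm triggers) = (54/625) / (2229/10000) = 288/743

P(there is an intruder|the alarm triggers) = 288/743 ≈ 38.76%


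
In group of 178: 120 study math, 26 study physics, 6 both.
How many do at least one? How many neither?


|A∪B| = 120+26-6 = 140
Neither = 178-140 = 38

At least one: 140; Neither: 38


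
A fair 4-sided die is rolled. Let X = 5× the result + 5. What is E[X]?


E[die] = (1+4)/2 = 5/2
E[X] = 5×5/2 + 5 = 35/2

E[X] = 35/2


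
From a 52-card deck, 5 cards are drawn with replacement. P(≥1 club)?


P(not a club) = 39/52 = 3/4
P(none in 5 draws) = (3/4)^5 = 243/1024
P(≥1 club) = 1 - 243/1024 = 781/1024

P = 781/1024 ≈ 76.27%


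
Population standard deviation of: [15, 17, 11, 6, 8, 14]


Mean = 71/6
  (15-71/6)²=361/36
  (17-71/6)²=961/36
  (11-71/6)²=25/36
  (6-71/6)²=1225/36
  (8-71/6)²=529/36
  (14-71/6)²=169/36
Σ(x-μ)² = 545/6
σ² = (545/6)/6 = 545/36

σ = √(545/36) ≈ 3.8909


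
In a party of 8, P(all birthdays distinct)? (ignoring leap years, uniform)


P(all different) = Π(365-i)/365 for i=0..7
= (365/365)×(364/365)×...×(358/365)
= 0.925665

P ≈ 0.9257 ≈ 92.57%


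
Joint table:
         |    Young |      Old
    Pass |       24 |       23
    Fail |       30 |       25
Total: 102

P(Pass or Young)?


P(Pass∨Young) = P(Pass) + P(Young) - P(Pass∧Young)
= (47 + 54 - 24)/102 = 77/102

P = 77/102 ≈ 75.49%


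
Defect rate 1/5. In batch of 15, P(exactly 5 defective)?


Binomial: P(X=5) = C(15,5)×p^5×(1-p)^10
= 3003 × 1/3125 × 1048576/9765625 = 3148873728/30517578125

P(X=5) = 3148873728/30517578125 ≈ 10.32%


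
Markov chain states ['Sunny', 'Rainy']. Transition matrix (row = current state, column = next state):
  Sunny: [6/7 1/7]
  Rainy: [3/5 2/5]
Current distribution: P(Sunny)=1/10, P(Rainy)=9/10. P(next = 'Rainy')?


P(next=Rainy) = Σᵢ P(now=i)×P(i→Rainy)
= 1/10×1/7 + 9/10×2/5
= 1/70 + 9/25 = 131/350

P = 131/350 ≈ 0.3743


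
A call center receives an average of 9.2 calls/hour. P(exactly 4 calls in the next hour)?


Poisson(λ=9.2): P(X=4) = e^(-λ)×λ^k/k!
= e^(-9.2) × 9.2^4 / 4!
≈ 0.0001010394018 × 7163.9296 / 24 ≈ 0.030160

P(X=4) ≈ 0.030160 ≈ 3.02%


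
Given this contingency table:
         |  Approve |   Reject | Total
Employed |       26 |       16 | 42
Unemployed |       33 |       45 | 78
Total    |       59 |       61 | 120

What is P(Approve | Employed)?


P(Approve | Employed) = 26/(26+16) = 26/42 = 13/21

P(Approve|Employed) = 13/21 ≈ 61.90%


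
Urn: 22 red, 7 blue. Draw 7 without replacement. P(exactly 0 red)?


Hypergeometric: C(22,0)×C(7,7)/C(29,7)
= 1×1/1560780 = 1/1560780

P(X=0) = 1/1560780 ≈ 0.00%


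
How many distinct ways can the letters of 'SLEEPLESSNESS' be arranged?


Letters: 13, freq: {'S': 5, 'L': 2, 'E': 4, 'P': 1, 'N': 1}
13!/(5!×2!×4!×1!×1!) = 6227020800/5760 = 1081080

1081080


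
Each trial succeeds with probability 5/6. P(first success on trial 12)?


Geometric: P(X=12) = (1-p)^(k-1)×p = (1/6)^11×5/6 = 5/2176782336

P(X=12) = 5/2176782336 ≈ 0.00%


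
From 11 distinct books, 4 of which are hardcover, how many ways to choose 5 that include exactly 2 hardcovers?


Choose 2 of the 4 hardcovers and 3 of the other 7 books:
C(4,2)×C(7,3) = 6×35 = 210

210


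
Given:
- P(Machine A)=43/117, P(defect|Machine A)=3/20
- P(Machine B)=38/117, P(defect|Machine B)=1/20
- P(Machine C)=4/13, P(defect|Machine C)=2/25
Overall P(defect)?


P(B) = Σ P(B|Aᵢ)×P(Aᵢ)
  3/20×43/117 = 43/780
  1/20×38/117 = 19/1170
  2/25×4/13 = 8/325
Sum = 1123/11700

P(defect) = 1123/11700 ≈ 9.60%


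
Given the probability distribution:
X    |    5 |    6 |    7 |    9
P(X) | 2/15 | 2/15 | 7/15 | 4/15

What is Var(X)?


E[X] = 107/15
E[X²] = 263/5
Var(X) = E[X²] - (E[X])² = 263/5 - 11449/225 = 386/225

Var(X) = 386/225 ≈ 1.7156


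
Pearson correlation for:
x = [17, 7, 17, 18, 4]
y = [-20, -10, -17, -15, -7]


n=5, Σx=63, Σy=-69, Σxy=-997, Σx²=967, Σy²=1063
r = (5×(-997) - 63×(-69))/√((5×967 - 63²)(5×1063 - (-69)²))
= -638/√(866×554) = -638/√479764 ≈ -638/692.6500 ≈ -0.9211

r ≈ -0.9211


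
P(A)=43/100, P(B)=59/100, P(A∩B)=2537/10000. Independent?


P(A)×P(B) = 2537/10000
P(A∩B) = 2537/10000
Equal ✓ → Independent

Yes, independent


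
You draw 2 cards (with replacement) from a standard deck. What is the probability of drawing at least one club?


P(not a club) = 39/52 = 3/4
P(none in 2 draws) = (3/4)^2 = 9/16
P(≥1 club) = 1 - 9/16 = 7/16

P = 7/16 ≈ 43.75%


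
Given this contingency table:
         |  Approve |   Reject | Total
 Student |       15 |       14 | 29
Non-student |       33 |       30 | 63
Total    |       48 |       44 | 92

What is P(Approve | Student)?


P(Approve | Student) = 15/(15+14) = 15/29

P(Approve|Student) = 15/29 ≈ 51.72%


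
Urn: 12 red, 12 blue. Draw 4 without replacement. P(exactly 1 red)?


Hypergeometric: C(12,1)×C(12,3)/C(24,4)
= 12×220/10626 = 40/161

P(X=1) = 40/161 ≈ 24.84%


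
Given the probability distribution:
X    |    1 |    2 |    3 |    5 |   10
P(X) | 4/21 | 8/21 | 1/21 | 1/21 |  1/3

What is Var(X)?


E[X] = 14/3
E[X²] = 110/3
Var(X) = E[X²] - (E[X])² = 110/3 - 196/9 = 134/9

Var(X) = 134/9 ≈ 14.8889


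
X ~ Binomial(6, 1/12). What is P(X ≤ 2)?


P(X ≤ 2) = Σ P(X=i) for i=0..2
P(X=0) = 1771561/2985984
P(X=1) = 161051/497664
P(X=2) = 73205/995328
Sum = 1478741/1492992

P(X ≤ 2) = 1478741/1492992 ≈ 99.05%


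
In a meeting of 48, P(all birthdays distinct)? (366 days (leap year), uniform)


P(all different) = Π(366-i)/366 for i=0..47
= (366/366)×(365/366)×...×(319/366)
= 0.039768

P ≈ 0.0398 ≈ 3.98%


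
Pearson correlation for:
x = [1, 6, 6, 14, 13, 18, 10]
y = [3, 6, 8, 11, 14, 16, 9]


n=7, Σx=68, Σy=67, Σxy=801, Σx²=862, Σy²=763
r = (7×801 - 68×67)/√((7×862 - 68²)(7×763 - 67²))
= 1051/√(1410×852) = 1051/√1201320 ≈ 1051/1096.0474 ≈ 0.9589

r ≈ 0.9589


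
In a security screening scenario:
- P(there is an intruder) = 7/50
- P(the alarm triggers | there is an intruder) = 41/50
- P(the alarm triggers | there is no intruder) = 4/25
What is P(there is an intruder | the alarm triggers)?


Using Bayes' theorem:
P(A|B) = P(B|A)·P(A) / P(B)

P(the alarm triggers) = 41/50 × 7/50 + 4/25 × 43/50
= 287/2500 + 86/625 = 631/2500

P(there is an intruder|the alarm triggers) = (287/2500) / (631/2500) = 287/631

P(there is an intruder|the alarm triggers) = 287/631 ≈ 45.48%


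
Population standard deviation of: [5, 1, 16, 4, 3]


Mean = 29/5
  (5-29/5)²=16/25
  (1-29/5)²=576/25
  (16-29/5)²=2601/25
  (4-29/5)²=81/25
  (3-29/5)²=196/25
Σ(x-μ)² = 694/5
σ² = (694/5)/5 = 694/25

σ = √(694/25) ≈ 5.2688


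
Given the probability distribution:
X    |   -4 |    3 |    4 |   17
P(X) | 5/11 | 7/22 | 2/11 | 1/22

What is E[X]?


E[X] = Σ x·P(X=x)
= (-4)×(5/11) + (3)×(7/22) + (4)×(2/11) + (17)×(1/22)
= 7/11

E[X] = 7/11


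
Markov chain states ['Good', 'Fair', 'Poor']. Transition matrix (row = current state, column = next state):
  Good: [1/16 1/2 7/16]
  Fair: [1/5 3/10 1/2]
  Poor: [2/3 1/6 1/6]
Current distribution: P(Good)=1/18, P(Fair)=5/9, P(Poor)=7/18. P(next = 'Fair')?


P(next=Fair) = Σᵢ P(now=i)×P(i→Fair)
= 1/18×1/2 + 5/9×3/10 + 7/18×1/6
= 1/36 + 1/6 + 7/108 = 7/27

P = 7/27 ≈ 0.2593


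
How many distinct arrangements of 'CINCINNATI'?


Letters: 10, freq: {'C': 2, 'I': 3, 'N': 3, 'A': 1, 'T': 1}
10!/(2!×3!×3!×1!×1!) = 3628800/72 = 50400

50400


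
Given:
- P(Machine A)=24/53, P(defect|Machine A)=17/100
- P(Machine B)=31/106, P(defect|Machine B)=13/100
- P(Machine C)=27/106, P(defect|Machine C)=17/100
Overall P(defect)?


P(B) = Σ P(B|Aᵢ)×P(Aᵢ)
  17/100×24/53 = 102/1325
  13/100×31/106 = 403/10600
  17/100×27/106 = 459/10600
Sum = 839/5300

P(defect) = 839/5300 ≈ 15.83%


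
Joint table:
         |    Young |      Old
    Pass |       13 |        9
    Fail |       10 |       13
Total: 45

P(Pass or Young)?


P(Pass∨Young) = P(Pass) + P(Young) - P(Pass∧Young)
= (22 + 23 - 13)/45 = 32/45

P = 32/45 ≈ 71.11%


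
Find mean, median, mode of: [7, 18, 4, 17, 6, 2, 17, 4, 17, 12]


Sorted: [2, 4, 4, 6, 7, 12, 17, 17, 17, 18]
Mean = 104/10 = 52/5
Median = 19/2
Freq: {7: 1, 18: 1, 4: 2, 17: 3, 6: 1, 2: 1, 12: 1}
Mode: [17]

Mean=52/5, Median=19/2, Mode=17


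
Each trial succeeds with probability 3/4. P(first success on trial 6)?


Geometric: P(X=6) = (1-p)^(k-1)×p = (1/4)^5×3/4 = 3/4096

P(X=6) = 3/4096 ≈ 0.07%


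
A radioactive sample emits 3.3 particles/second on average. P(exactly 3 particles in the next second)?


Poisson(λ=3.3): P(X=3) = e^(-λ)×λ^k/k!
= e^(-3.3) × 3.3^3 / 3!
≈ 0.0368831674 × 35.937 / 6 ≈ 0.220912

P(X=3) ≈ 0.220912 ≈ 22.09%


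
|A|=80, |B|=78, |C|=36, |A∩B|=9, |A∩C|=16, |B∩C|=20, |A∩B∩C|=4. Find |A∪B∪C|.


|A∪B∪C| = 80+78+36-9-16-20+4 = 153

|A∪B∪C| = 153


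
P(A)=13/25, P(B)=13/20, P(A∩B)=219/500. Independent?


P(A)×P(B) = 169/500
P(A∩B) = 219/500
Not equal → NOT independent

No, not independent


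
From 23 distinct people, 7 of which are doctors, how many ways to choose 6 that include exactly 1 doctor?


Choose 1 of the 7 doctors and 5 of the other 16 people:
C(7,1)×C(16,5) = 7×4368 = 30576

30576


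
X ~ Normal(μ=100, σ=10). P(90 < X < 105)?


z₁=(90-100)/10=-1.0, z₂=(105-100)/10=0.5
P = Φ(0.5) - Φ(-1.0) = 0.691462 - 0.158655 = 0.532807 ≈ 0.5328

P(90 < X < 105) ≈ 0.5328


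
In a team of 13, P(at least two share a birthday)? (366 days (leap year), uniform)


P(all different) = Π(366-i)/366 for i=0..12
= 0.806071
P(match) = 1 - 0.806071 = 0.193929

P ≈ 0.1939 ≈ 19.39%


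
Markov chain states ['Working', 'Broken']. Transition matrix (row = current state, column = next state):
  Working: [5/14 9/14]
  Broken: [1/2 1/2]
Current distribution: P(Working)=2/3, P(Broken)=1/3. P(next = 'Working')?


P(next=Working) = Σᵢ P(now=i)×P(i→Working)
= 2/3×5/14 + 1/3×1/2
= 5/21 + 1/6 = 17/42

P = 17/42 ≈ 0.4048


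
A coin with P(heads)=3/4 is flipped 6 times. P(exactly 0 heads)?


Binomial: P(X=0) = C(6,0)×p^0×(1-p)^6
= 1 × 1 × 1/4096 = 1/4096

P(X=0) = 1/4096 ≈ 0.02%


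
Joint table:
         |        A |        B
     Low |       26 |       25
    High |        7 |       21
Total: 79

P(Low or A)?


P(Low∨A) = P(Low) + P(A) - P(Low∧A)
= (51 + 33 - 26)/79 = 58/79

P = 58/79 ≈ 73.42%


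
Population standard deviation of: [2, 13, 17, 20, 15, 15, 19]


Mean = 101/7
  (2-101/7)²=7569/49
  (13-101/7)²=100/49
  (17-101/7)²=324/49
  (20-101/7)²=1521/49
  (15-101/7)²=16/49
  (15-101/7)²=16/49
  (19-101/7)²=1024/49
Σ(x-μ)² = 1510/7
σ² = (1510/7)/7 = 1510/49

σ = √(1510/49) ≈ 5.5512


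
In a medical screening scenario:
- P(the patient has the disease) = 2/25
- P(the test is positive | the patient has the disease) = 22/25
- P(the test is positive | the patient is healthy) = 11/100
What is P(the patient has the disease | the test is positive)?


Using Bayes' theorem:
P(A|B) = P(B|A)·P(A) / P(B)

P(the test is positive) = 22/25 × 2/25 + 11/100 × 23/25
= 44/625 + 253/2500 = 429/2500

P(the patient has the disease|the test is positive) = (44/625) / (429/2500) = 16/39

P(the patient has the disease|the test is positive) = 16/39 ≈ 41.03%


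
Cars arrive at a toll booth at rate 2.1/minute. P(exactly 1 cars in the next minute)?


Poisson(λ=2.1): P(X=1) = e^(-λ)×λ^k/k!
= e^(-2.1) × 2.1^1 / 1!
≈ 0.1224564283 × 2.1 / 1 ≈ 0.257158

P(X=1) ≈ 0.257158 ≈ 25.72%


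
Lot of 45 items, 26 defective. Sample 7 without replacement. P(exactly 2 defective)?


Hypergeometric: C(26,2)×C(19,5)/C(45,7)
= 325×11628/45379620 = 1615/19393

P(X=2) = 1615/19393 ≈ 8.33%


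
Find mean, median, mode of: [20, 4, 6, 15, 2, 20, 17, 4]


Sorted: [2, 4, 4, 6, 15, 17, 20, 20]
Mean = 88/8 = 11
Median = 21/2
Freq: {20: 2, 4: 2, 6: 1, 15: 1, 2: 1, 17: 1}
Mode: [4, 20]

Mean=11, Median=21/2, Mode=[4, 20]


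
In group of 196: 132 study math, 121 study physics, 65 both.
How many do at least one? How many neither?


|A∪B| = 132+121-65 = 188
Neither = 196-188 = 8

At least one: 188; Neither: 8


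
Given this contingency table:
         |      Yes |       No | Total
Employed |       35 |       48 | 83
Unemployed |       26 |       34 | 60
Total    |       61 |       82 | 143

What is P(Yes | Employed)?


P(Yes | Employed) = 35/(35+48) = 35/83

P(Yes|Employed) = 35/83 ≈ 42.17%


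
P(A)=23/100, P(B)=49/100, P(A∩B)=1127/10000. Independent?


P(A)×P(B) = 1127/10000
P(A∩B) = 1127/10000
Equal ✓ → Independent

Yes, independent
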